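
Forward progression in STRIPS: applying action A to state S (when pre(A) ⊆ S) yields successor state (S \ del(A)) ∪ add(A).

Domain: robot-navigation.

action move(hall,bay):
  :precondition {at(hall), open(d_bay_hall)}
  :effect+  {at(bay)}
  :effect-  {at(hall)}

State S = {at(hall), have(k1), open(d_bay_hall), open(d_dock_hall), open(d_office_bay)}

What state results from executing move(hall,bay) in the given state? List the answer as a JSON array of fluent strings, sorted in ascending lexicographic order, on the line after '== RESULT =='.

Compute (S \ del) ∪ add:
  pre ⊆ S: {at(hall), open(d_bay_hall)} ⊆ S  — applicable
  S \ del = {have(k1), open(d_bay_hall), open(d_dock_hall), open(d_office_bay)}
  ∪ add   = {at(bay), have(k1), open(d_bay_hall), open(d_dock_hall), open(d_office_bay)}

== RESULT ==
["at(bay)", "have(k1)", "open(d_bay_hall)", "open(d_dock_hall)", "open(d_office_bay)"]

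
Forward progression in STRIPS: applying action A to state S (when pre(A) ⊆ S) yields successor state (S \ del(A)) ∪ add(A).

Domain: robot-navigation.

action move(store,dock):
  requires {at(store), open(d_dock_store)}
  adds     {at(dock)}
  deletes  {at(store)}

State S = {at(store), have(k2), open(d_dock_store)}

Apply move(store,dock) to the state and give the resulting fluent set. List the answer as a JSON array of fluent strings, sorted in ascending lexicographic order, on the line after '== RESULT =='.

Compute (S \ del) ∪ add:
  pre ⊆ S: {at(store), open(d_dock_store)} ⊆ S  — applicable
  S \ del = {have(k2), open(d_dock_store)}
  ∪ add   = {at(dock), have(k2), open(d_dock_store)}

== RESULT ==
["at(dock)", "have(k2)", "open(d_dock_store)"]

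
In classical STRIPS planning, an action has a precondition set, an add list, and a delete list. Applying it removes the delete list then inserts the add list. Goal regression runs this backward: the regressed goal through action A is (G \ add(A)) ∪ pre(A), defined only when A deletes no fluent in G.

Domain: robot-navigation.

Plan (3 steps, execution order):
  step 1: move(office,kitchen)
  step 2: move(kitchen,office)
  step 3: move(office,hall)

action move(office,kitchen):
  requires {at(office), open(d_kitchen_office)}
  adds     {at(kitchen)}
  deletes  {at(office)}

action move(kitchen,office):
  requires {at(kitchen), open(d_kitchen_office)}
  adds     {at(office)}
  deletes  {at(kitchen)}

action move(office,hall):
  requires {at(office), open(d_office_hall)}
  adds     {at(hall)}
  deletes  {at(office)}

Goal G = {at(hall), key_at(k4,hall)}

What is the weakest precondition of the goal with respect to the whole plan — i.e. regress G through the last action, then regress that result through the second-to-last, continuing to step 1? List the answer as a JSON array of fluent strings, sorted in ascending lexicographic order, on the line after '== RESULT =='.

Work backward from the goal:
  through step 3 (move(office,hall)): drop {at(hall)}, keep {key_at(k4,hall)}, require {at(office), open(d_office_hall)}
    → {at(office), key_at(k4,hall), open(d_office_hall)}
  through step 2 (move(kitchen,office)): drop {at(office)}, keep {key_at(k4,hall), open(d_office_hall)}, require {at(kitchen), open(d_kitchen_office)}
    → {at(kitchen), key_at(k4,hall), open(d_kitchen_office), open(d_office_hall)}
  through step 1 (move(office,kitchen)): drop {at(kitchen)}, keep {key_at(k4,hall), open(d_kitchen_office), open(d_office_hall)}, require {at(office), open(d_kitchen_office)}
    → {at(office), key_at(k4,hall), open(d_kitchen_office), open(d_office_hall)}

== RESULT ==
["at(office)", "key_at(k4,hall)", "open(d_kitchen_office)", "open(d_office_hall)"]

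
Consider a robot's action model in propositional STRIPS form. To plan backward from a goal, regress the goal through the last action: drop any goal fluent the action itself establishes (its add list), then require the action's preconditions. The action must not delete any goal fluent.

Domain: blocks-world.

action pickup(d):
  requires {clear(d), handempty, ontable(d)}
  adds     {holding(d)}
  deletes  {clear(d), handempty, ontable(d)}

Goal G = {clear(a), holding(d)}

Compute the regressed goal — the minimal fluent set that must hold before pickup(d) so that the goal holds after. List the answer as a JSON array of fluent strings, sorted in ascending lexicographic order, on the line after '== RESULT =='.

Regress:
  G ∩ del = {}  (empty — regression defined)
  G \ add = {clear(a), holding(d)} \ {holding(d)} = {clear(a)}
  ∪ pre   = {clear(a)} ∪ {clear(d), handempty, ontable(d)}
          = {clear(a), clear(d), handempty, ontable(d)}

== RESULT ==
["clear(a)", "clear(d)", "handempty", "ontable(d)"]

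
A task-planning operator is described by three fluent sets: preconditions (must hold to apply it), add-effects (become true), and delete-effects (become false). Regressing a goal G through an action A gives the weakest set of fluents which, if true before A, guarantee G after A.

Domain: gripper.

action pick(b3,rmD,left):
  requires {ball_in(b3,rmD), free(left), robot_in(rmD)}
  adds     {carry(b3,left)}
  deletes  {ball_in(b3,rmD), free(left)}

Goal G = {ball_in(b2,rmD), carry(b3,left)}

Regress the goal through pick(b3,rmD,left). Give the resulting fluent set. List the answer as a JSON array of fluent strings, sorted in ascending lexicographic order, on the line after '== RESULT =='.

Compute (G \ add) ∪ pre:
  G ∩ del = {}  (empty — regression defined)
  G \ add = {ball_in(b2,rmD), carry(b3,left)} \ {carry(b3,left)} = {ball_in(b2,rmD)}
  ∪ pre   = {ball_in(b2,rmD)} ∪ {ball_in(b3,rmD), free(left), robot_in(rmD)}
          = {ball_in(b2,rmD), ball_in(b3,rmD), free(left), robot_in(rmD)}

== RESULT ==
["ball_in(b2,rmD)", "ball_in(b3,rmD)", "free(left)", "robot_in(rmD)"]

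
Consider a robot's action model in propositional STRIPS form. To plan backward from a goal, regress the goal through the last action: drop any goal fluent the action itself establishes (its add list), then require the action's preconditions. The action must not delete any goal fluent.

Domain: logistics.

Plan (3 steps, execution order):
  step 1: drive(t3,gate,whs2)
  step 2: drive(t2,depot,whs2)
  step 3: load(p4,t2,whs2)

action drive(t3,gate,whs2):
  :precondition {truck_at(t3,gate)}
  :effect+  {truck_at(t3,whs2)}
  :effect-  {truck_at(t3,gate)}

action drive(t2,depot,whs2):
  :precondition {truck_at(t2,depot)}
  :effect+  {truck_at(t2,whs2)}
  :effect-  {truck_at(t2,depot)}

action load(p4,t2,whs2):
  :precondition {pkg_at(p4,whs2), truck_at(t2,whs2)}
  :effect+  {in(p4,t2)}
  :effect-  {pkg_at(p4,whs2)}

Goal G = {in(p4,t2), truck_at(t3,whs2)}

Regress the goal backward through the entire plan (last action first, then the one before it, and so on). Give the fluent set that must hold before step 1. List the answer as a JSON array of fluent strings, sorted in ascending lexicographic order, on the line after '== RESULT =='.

Regress step by step:
  through step 3 (load(p4,t2,whs2)): drop {in(p4,t2)}, keep {truck_at(t3,whs2)}, require {pkg_at(p4,whs2), truck_at(t2,whs2)}
    → {pkg_at(p4,whs2), truck_at(t2,whs2), truck_at(t3,whs2)}
  through step 2 (drive(t2,depot,whs2)): drop {truck_at(t2,whs2)}, keep {pkg_at(p4,whs2), truck_at(t3,whs2)}, require {truck_at(t2,depot)}
    → {pkg_at(p4,whs2), truck_at(t2,depot), truck_at(t3,whs2)}
  through step 1 (drive(t3,gate,whs2)): drop {truck_at(t3,whs2)}, keep {pkg_at(p4,whs2), truck_at(t2,depot)}, require {truck_at(t3,gate)}
    → {pkg_at(p4,whs2), truck_at(t2,depot), truck_at(t3,gate)}

== RESULT ==
["pkg_at(p4,whs2)", "truck_at(t2,depot)", "truck_at(t3,gate)"]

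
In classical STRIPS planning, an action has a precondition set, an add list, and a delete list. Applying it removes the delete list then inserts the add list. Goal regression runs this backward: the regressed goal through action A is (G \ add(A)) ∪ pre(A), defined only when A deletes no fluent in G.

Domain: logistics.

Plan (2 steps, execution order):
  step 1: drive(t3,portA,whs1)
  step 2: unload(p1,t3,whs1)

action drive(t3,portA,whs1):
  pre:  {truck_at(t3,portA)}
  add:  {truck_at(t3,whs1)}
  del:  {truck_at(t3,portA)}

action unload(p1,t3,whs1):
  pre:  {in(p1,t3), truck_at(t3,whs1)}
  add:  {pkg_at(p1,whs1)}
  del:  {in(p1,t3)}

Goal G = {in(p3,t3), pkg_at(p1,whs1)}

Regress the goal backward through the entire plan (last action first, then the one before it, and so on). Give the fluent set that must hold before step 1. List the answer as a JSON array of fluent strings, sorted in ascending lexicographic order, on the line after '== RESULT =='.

Regress step by step:
  through step 2 (unload(p1,t3,whs1)): drop {pkg_at(p1,whs1)}, keep {in(p3,t3)}, require {in(p1,t3), truck_at(t3,whs1)}
    → {in(p1,t3), in(p3,t3), truck_at(t3,whs1)}
  through step 1 (drive(t3,portA,whs1)): drop {truck_at(t3,whs1)}, keep {in(p1,t3), in(p3,t3)}, require {truck_at(t3,portA)}
    → {in(p1,t3), in(p3,t3), truck_at(t3,portA)}

== RESULT ==
["in(p1,t3)", "in(p3,t3)", "truck_at(t3,portA)"]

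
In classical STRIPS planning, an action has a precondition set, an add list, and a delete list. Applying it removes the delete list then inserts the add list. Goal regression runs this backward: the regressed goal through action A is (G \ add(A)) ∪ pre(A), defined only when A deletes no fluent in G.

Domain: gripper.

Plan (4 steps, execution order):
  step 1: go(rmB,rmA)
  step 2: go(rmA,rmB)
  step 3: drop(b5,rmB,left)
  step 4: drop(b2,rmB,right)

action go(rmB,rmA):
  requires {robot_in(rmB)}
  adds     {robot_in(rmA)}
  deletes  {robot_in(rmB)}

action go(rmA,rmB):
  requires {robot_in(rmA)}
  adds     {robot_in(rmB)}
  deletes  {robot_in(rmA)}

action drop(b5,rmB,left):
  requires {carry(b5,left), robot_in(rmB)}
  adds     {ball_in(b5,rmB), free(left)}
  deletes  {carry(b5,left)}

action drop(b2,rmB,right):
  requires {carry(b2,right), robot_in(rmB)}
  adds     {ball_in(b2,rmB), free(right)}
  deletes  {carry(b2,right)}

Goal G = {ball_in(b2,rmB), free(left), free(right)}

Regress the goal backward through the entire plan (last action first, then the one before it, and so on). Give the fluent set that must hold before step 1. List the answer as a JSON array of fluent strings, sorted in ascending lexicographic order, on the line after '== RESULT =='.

Work backward from the goal:
  through step 4 (drop(b2,rmB,right)): drop {ball_in(b2,rmB), free(right)}, keep {free(left)}, require {carry(b2,right), robot_in(rmB)}
    → {carry(b2,right), free(left), robot_in(rmB)}
  through step 3 (drop(b5,rmB,left)): drop {free(left)}, keep {carry(b2,right), robot_in(rmB)}, require {carry(b5,left), robot_in(rmB)}
    → {carry(b2,right), carry(b5,left), robot_in(rmB)}
  through step 2 (go(rmA,rmB)): drop {robot_in(rmB)}, keep {carry(b2,right), carry(b5,left)}, require {robot_in(rmA)}
    → {carry(b2,right), carry(b5,left), robot_in(rmA)}
  through step 1 (go(rmB,rmA)): drop {robot_in(rmA)}, keep {carry(b2,right), carry(b5,left)}, require {robot_in(rmB)}
    → {carry(b2,right), carry(b5,left), robot_in(rmB)}

== RESULT ==
["carry(b2,right)", "carry(b5,left)", "robot_in(rmB)"]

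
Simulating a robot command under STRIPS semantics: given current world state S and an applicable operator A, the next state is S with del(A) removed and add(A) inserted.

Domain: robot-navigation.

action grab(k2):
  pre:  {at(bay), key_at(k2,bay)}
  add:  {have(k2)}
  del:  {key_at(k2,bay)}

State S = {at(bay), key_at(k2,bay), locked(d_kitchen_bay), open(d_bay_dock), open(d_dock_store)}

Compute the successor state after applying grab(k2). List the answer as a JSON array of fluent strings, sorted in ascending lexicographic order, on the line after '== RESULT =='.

Compute (S \ del) ∪ add:
  pre ⊆ S: {at(bay), key_at(k2,bay)} ⊆ S  — applicable
  S \ del = {at(bay), locked(d_kitchen_bay), open(d_bay_dock), open(d_dock_store)}
  ∪ add   = {at(bay), have(k2), locked(d_kitchen_bay), open(d_bay_dock), open(d_dock_store)}

== RESULT ==
["at(bay)", "have(k2)", "locked(d_kitchen_bay)", "open(d_bay_dock)", "open(d_dock_store)"]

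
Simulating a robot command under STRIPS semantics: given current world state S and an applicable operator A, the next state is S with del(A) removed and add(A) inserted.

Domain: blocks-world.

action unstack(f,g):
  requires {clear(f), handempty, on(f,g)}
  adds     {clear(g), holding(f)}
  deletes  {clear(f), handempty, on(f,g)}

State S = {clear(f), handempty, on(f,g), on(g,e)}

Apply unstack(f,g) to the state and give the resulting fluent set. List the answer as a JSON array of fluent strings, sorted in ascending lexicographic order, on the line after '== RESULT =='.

Progress:
  pre ⊆ S: {clear(f), handempty, on(f,g)} ⊆ S  — applicable
  S \ del = {on(g,e)}
  ∪ add   = {clear(g), holding(f), on(g,e)}

== RESULT ==
["clear(g)", "holding(f)", "on(g,e)"]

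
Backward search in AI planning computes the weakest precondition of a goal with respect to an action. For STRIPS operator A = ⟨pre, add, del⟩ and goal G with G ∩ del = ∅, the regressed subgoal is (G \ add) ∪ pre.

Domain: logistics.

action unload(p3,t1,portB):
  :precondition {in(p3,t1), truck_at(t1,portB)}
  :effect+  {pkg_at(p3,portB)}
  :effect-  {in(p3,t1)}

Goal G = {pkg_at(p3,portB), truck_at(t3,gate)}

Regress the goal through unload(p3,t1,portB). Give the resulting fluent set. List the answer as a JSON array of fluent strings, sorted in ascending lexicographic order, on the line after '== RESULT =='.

Regress:
  G ∩ del = {}  (empty — regression defined)
  G \ add = {pkg_at(p3,portB), truck_at(t3,gate)} \ {pkg_at(p3,portB)} = {truck_at(t3,gate)}
  ∪ pre   = {truck_at(t3,gate)} ∪ {in(p3,t1), truck_at(t1,portB)}
          = {in(p3,t1), truck_at(t1,portB), truck_at(t3,gate)}

== RESULT ==
["in(p3,t1)", "truck_at(t1,portB)", "truck_at(t3,gate)"]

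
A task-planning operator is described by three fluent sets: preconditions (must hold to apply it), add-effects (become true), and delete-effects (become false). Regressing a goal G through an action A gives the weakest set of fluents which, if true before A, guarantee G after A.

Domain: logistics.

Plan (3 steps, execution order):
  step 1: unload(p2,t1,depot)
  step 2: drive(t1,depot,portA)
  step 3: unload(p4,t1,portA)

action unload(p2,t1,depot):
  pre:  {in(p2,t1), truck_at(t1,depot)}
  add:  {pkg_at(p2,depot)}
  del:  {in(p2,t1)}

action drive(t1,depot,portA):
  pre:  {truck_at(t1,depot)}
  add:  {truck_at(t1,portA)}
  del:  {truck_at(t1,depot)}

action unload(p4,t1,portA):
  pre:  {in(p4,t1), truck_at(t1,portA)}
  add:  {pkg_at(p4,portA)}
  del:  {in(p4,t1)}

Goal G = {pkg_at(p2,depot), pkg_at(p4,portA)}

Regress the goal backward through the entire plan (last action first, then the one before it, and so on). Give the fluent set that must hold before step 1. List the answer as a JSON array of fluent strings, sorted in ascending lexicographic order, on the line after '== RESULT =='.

Regress step by step:
  through step 3 (unload(p4,t1,portA)): drop {pkg_at(p4,portA)}, keep {pkg_at(p2,depot)}, require {in(p4,t1), truck_at(t1,portA)}
    → {in(p4,t1), pkg_at(p2,depot), truck_at(t1,portA)}
  through step 2 (drive(t1,depot,portA)): drop {truck_at(t1,portA)}, keep {in(p4,t1), pkg_at(p2,depot)}, require {truck_at(t1,depot)}
    → {in(p4,t1), pkg_at(p2,depot), truck_at(t1,depot)}
  through step 1 (unload(p2,t1,depot)): drop {pkg_at(p2,depot)}, keep {in(p4,t1), truck_at(t1,depot)}, require {in(p2,t1), truck_at(t1,depot)}
    → {in(p2,t1), in(p4,t1), truck_at(t1,depot)}

== RESULT ==
["in(p2,t1)", "in(p4,t1)", "truck_at(t1,depot)"]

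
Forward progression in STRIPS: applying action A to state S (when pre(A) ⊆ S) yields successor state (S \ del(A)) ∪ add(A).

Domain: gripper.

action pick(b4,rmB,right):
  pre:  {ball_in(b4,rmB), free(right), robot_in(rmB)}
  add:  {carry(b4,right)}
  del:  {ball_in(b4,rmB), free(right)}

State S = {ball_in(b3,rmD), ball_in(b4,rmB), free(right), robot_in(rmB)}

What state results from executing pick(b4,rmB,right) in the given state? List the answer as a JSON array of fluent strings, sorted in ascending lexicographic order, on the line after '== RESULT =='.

Compute (S \ del) ∪ add:
  pre ⊆ S: {ball_in(b4,rmB), free(right), robot_in(rmB)} ⊆ S  — applicable
  S \ del = {ball_in(b3,rmD), robot_in(rmB)}
  ∪ add   = {ball_in(b3,rmD), carry(b4,right), robot_in(rmB)}

== RESULT ==
["ball_in(b3,rmD)", "carry(b4,right)", "robot_in(rmB)"]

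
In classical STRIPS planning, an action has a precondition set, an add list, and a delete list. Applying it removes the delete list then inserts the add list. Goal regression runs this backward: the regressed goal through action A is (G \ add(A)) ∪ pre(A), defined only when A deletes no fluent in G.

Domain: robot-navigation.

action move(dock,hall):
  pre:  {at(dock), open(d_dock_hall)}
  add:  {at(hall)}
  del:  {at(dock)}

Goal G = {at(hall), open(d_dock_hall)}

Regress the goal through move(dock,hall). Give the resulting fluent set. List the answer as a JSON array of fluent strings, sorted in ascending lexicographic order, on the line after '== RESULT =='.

Regress:
  G ∩ del = {}  (empty — regression defined)
  G \ add = {at(hall), open(d_dock_hall)} \ {at(hall)} = {open(d_dock_hall)}
  ∪ pre   = {open(d_dock_hall)} ∪ {at(dock), open(d_dock_hall)}
          = {at(dock), open(d_dock_hall)}

== RESULT ==
["at(dock)", "open(d_dock_hall)"]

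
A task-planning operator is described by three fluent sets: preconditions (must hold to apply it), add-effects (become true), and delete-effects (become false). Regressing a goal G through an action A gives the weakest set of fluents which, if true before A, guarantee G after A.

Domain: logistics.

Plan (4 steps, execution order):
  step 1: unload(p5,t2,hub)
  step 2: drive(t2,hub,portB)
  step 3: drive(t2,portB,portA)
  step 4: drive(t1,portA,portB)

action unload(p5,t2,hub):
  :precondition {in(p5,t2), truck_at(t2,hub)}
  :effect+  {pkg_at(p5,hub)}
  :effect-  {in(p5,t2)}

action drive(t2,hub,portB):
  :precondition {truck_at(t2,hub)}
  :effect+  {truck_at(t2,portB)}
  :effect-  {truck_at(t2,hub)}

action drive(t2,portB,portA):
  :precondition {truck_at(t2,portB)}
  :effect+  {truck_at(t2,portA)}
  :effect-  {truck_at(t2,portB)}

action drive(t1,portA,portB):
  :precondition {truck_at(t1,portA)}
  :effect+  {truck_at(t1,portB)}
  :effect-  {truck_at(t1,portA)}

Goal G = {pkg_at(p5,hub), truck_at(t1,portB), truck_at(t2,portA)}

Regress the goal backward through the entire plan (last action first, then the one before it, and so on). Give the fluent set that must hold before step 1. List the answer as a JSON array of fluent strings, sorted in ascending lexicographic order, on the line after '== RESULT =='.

Work backward from the goal:
  through step 4 (drive(t1,portA,portB)): drop {truck_at(t1,portB)}, keep {pkg_at(p5,hub), truck_at(t2,portA)}, require {truck_at(t1,portA)}
    → {pkg_at(p5,hub), truck_at(t1,portA), truck_at(t2,portA)}
  through step 3 (drive(t2,portB,portA)): drop {truck_at(t2,portA)}, keep {pkg_at(p5,hub), truck_at(t1,portA)}, require {truck_at(t2,portB)}
    → {pkg_at(p5,hub), truck_at(t1,portA), truck_at(t2,portB)}
  through step 2 (drive(t2,hub,portB)): drop {truck_at(t2,portB)}, keep {pkg_at(p5,hub), truck_at(t1,portA)}, require {truck_at(t2,hub)}
    → {pkg_at(p5,hub), truck_at(t1,portA), truck_at(t2,hub)}
  through step 1 (unload(p5,t2,hub)): drop {pkg_at(p5,hub)}, keep {truck_at(t1,portA), truck_at(t2,hub)}, require {in(p5,t2), truck_at(t2,hub)}
    → {in(p5,t2), truck_at(t1,portA), truck_at(t2,hub)}

== RESULT ==
["in(p5,t2)", "truck_at(t1,portA)", "truck_at(t2,hub)"]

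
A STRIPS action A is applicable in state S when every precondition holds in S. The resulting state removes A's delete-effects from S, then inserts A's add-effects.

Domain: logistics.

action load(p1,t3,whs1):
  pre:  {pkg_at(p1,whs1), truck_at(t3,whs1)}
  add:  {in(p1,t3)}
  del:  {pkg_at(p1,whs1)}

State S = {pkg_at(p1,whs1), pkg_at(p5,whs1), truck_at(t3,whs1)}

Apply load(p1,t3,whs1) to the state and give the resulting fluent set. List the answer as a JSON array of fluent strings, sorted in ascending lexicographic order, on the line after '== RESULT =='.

Progress:
  pre ⊆ S: {pkg_at(p1,whs1), truck_at(t3,whs1)} ⊆ S  — applicable
  S \ del = {pkg_at(p5,whs1), truck_at(t3,whs1)}
  ∪ add   = {in(p1,t3), pkg_at(p5,whs1), truck_at(t3,whs1)}

== RESULT ==
["in(p1,t3)", "pkg_at(p5,whs1)", "truck_at(t3,whs1)"]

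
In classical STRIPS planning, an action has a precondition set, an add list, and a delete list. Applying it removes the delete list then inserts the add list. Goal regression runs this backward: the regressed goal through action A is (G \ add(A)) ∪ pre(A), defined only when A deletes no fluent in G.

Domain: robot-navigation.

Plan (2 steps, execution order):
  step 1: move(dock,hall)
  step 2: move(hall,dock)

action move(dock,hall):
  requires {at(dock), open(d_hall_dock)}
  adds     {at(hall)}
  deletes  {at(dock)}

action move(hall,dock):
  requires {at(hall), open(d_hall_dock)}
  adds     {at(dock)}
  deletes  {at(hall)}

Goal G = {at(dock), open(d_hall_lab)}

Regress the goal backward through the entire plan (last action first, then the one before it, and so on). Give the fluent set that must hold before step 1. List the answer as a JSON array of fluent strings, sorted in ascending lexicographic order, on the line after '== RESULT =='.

Regress step by step:
  through step 2 (move(hall,dock)): drop {at(dock)}, keep {open(d_hall_lab)}, require {at(hall), open(d_hall_dock)}
    → {at(hall), open(d_hall_dock), open(d_hall_lab)}
  through step 1 (move(dock,hall)): drop {at(hall)}, keep {open(d_hall_dock), open(d_hall_lab)}, require {at(dock), open(d_hall_dock)}
    → {at(dock), open(d_hall_dock), open(d_hall_lab)}

== RESULT ==
["at(dock)", "open(d_hall_dock)", "open(d_hall_lab)"]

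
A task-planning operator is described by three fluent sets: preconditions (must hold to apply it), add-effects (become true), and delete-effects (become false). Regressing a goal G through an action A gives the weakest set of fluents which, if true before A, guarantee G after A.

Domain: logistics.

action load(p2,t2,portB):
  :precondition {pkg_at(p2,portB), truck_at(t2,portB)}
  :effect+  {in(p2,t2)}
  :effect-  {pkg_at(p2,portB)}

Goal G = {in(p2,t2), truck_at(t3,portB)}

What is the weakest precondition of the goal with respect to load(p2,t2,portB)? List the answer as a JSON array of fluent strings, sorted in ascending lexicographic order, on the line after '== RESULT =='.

Regress:
  G ∩ del = {}  (empty — regression defined)
  G \ add = {in(p2,t2), truck_at(t3,portB)} \ {in(p2,t2)} = {truck_at(t3,portB)}
  ∪ pre   = {truck_at(t3,portB)} ∪ {pkg_at(p2,portB), truck_at(t2,portB)}
          = {pkg_at(p2,portB), truck_at(t2,portB), truck_at(t3,portB)}

== RESULT ==
["pkg_at(p2,portB)", "truck_at(t2,portB)", "truck_at(t3,portB)"]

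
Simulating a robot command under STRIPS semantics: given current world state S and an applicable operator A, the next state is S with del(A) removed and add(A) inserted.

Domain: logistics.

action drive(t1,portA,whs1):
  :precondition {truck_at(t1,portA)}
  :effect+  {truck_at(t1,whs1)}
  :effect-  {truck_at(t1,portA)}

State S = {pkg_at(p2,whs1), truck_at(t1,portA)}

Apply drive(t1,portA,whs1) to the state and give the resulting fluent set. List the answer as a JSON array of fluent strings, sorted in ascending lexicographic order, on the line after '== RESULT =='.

Progress:
  pre ⊆ S: {truck_at(t1,portA)} ⊆ S  — applicable
  S \ del = {pkg_at(p2,whs1)}
  ∪ add   = {pkg_at(p2,whs1), truck_at(t1,whs1)}

== RESULT ==
["pkg_at(p2,whs1)", "truck_at(t1,whs1)"]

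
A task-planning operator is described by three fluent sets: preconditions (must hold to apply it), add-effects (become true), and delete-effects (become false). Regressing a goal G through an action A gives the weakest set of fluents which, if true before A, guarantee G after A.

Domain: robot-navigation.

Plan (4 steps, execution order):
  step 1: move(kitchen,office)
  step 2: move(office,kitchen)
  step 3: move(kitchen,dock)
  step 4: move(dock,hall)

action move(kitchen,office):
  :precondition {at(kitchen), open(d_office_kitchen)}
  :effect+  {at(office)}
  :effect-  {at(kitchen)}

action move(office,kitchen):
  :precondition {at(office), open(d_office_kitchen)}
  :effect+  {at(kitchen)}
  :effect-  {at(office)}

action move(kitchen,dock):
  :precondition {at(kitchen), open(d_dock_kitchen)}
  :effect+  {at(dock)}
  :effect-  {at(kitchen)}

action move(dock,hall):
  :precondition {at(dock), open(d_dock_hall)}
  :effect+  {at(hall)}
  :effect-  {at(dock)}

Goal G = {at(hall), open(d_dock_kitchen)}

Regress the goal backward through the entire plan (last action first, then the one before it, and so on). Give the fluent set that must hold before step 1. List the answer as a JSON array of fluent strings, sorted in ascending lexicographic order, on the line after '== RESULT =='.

Work backward from the goal:
  through step 4 (move(dock,hall)): drop {at(hall)}, keep {open(d_dock_kitchen)}, require {at(dock), open(d_dock_hall)}
    → {at(dock), open(d_dock_hall), open(d_dock_kitchen)}
  through step 3 (move(kitchen,dock)): drop {at(dock)}, keep {open(d_dock_hall), open(d_dock_kitchen)}, require {at(kitchen), open(d_dock_kitchen)}
    → {at(kitchen), open(d_dock_hall), open(d_dock_kitchen)}
  through step 2 (move(office,kitchen)): drop {at(kitchen)}, keep {open(d_dock_hall), open(d_dock_kitchen)}, require {at(office), open(d_office_kitchen)}
    → {at(office), open(d_dock_hall), open(d_dock_kitchen), open(d_office_kitchen)}
  through step 1 (move(kitchen,office)): drop {at(office)}, keep {open(d_dock_hall), open(d_dock_kitchen), open(d_office_kitchen)}, require {at(kitchen), open(d_office_kitchen)}
    → {at(kitchen), open(d_dock_hall), open(d_dock_kitchen), open(d_office_kitchen)}

== RESULT ==
["at(kitchen)", "open(d_dock_hall)", "open(d_dock_kitchen)", "open(d_office_kitchen)"]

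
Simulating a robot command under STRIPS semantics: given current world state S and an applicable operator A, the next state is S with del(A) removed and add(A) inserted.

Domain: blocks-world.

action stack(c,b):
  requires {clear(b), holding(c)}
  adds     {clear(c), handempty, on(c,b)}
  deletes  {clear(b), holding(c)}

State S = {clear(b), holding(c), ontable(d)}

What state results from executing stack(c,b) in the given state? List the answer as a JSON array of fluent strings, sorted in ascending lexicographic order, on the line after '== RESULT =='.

Progress:
  pre ⊆ S: {clear(b), holding(c)} ⊆ S  — applicable
  S \ del = {ontable(d)}
  ∪ add   = {clear(c), handempty, on(c,b), ontable(d)}

== RESULT ==
["clear(c)", "handempty", "on(c,b)", "ontable(d)"]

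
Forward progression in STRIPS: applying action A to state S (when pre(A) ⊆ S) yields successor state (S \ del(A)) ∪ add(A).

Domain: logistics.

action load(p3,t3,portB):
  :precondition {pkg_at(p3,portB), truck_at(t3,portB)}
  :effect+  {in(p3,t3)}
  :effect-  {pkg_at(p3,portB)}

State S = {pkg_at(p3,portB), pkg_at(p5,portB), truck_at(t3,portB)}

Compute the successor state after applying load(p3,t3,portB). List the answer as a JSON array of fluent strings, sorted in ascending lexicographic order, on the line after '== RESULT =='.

Progress:
  pre ⊆ S: {pkg_at(p3,portB), truck_at(t3,portB)} ⊆ S  — applicable
  S \ del = {pkg_at(p5,portB), truck_at(t3,portB)}
  ∪ add   = {in(p3,t3), pkg_at(p5,portB), truck_at(t3,portB)}

== RESULT ==
["in(p3,t3)", "pkg_at(p5,portB)", "truck_at(t3,portB)"]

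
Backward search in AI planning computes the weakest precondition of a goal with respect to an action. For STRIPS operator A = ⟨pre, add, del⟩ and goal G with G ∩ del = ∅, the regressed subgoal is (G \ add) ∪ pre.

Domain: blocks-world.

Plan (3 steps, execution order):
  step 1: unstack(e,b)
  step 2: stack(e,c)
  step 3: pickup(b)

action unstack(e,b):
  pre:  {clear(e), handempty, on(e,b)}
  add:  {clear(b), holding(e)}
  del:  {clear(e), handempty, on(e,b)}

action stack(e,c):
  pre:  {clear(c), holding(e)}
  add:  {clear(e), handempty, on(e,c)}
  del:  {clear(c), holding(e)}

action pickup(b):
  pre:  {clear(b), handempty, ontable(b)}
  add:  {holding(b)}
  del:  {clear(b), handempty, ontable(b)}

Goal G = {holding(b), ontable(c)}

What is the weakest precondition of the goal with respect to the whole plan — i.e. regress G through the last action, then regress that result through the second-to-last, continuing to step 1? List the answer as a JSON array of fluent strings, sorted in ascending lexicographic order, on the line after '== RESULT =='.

Regress step by step:
  through step 3 (pickup(b)): drop {holding(b)}, keep {ontable(c)}, require {clear(b), handempty, ontable(b)}
    → {clear(b), handempty, ontable(b), ontable(c)}
  through step 2 (stack(e,c)): drop {handempty}, keep {clear(b), ontable(b), ontable(c)}, require {clear(c), holding(e)}
    → {clear(b), clear(c), holding(e), ontable(b), ontable(c)}
  through step 1 (unstack(e,b)): drop {clear(b), holding(e)}, keep {clear(c), ontable(b), ontable(c)}, require {clear(e), handempty, on(e,b)}
    → {clear(c), clear(e), handempty, on(e,b), ontable(b), ontable(c)}

== RESULT ==
["clear(c)", "clear(e)", "handempty", "on(e,b)", "ontable(b)", "ontable(c)"]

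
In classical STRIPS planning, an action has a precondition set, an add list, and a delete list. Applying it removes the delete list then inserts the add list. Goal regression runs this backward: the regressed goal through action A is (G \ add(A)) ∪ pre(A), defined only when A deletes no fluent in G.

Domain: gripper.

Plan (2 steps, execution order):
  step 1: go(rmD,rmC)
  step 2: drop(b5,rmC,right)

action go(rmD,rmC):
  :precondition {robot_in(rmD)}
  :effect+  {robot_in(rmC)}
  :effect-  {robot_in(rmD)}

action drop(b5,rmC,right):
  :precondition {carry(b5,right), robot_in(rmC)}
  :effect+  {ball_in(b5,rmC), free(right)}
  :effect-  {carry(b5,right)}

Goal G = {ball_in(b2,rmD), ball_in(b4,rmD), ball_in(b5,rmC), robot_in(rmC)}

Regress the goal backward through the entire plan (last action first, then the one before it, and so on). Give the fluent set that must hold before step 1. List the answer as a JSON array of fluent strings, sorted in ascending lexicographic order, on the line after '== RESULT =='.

Work backward from the goal:
  through step 2 (drop(b5,rmC,right)): drop {ball_in(b5,rmC)}, keep {ball_in(b2,rmD), ball_in(b4,rmD), robot_in(rmC)}, require {carry(b5,right), robot_in(rmC)}
    → {ball_in(b2,rmD), ball_in(b4,rmD), carry(b5,right), robot_in(rmC)}
  through step 1 (go(rmD,rmC)): drop {robot_in(rmC)}, keep {ball_in(b2,rmD), ball_in(b4,rmD), carry(b5,right)}, require {robot_in(rmD)}
    → {ball_in(b2,rmD), ball_in(b4,rmD), carry(b5,right), robot_in(rmD)}

== RESULT ==
["ball_in(b2,rmD)", "ball_in(b4,rmD)", "carry(b5,right)", "robot_in(rmD)"]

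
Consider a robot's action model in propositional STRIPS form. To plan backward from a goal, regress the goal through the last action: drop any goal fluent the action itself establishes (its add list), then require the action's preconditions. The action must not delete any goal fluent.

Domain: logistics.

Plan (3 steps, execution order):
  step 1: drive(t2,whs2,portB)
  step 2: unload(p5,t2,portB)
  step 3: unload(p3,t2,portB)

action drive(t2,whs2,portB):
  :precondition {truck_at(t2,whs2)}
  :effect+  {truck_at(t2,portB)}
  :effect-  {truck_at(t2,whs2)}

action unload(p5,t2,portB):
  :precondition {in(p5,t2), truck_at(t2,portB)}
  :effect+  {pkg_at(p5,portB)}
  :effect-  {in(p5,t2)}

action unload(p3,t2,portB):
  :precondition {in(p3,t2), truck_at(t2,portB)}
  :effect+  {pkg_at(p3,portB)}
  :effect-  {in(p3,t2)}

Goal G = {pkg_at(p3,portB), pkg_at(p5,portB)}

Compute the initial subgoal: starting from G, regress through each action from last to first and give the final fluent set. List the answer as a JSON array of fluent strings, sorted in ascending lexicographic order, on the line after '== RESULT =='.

Regress step by step:
  through step 3 (unload(p3,t2,portB)): drop {pkg_at(p3,portB)}, keep {pkg_at(p5,portB)}, require {in(p3,t2), truck_at(t2,portB)}
    → {in(p3,t2), pkg_at(p5,portB), truck_at(t2,portB)}
  through step 2 (unload(p5,t2,portB)): drop {pkg_at(p5,portB)}, keep {in(p3,t2), truck_at(t2,portB)}, require {in(p5,t2), truck_at(t2,portB)}
    → {in(p3,t2), in(p5,t2), truck_at(t2,portB)}
  through step 1 (drive(t2,whs2,portB)): drop {truck_at(t2,portB)}, keep {in(p3,t2), in(p5,t2)}, require {truck_at(t2,whs2)}
    → {in(p3,t2), in(p5,t2), truck_at(t2,whs2)}

== RESULT ==
["in(p3,t2)", "in(p5,t2)", "truck_at(t2,whs2)"]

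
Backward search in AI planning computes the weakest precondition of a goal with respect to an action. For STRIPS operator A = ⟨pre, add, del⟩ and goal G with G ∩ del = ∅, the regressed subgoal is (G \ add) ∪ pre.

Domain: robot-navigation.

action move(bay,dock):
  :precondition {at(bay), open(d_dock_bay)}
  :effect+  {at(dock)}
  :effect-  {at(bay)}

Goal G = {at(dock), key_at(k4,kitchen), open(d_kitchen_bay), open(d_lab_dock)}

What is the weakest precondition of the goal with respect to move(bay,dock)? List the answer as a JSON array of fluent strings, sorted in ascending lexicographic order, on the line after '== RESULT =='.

Compute (G \ add) ∪ pre:
  G ∩ del = {}  (empty — regression defined)
  G \ add = {at(dock), key_at(k4,kitchen), open(d_kitchen_bay), open(d_lab_dock)} \ {at(dock)} = {key_at(k4,kitchen), open(d_kitchen_bay), open(d_lab_dock)}
  ∪ pre   = {key_at(k4,kitchen), open(d_kitchen_bay), open(d_lab_dock)} ∪ {at(bay), open(d_dock_bay)}
          = {at(bay), key_at(k4,kitchen), open(d_dock_bay), open(d_kitchen_bay), open(d_lab_dock)}

== RESULT ==
["at(bay)", "key_at(k4,kitchen)", "open(d_dock_bay)", "open(d_kitchen_bay)", "open(d_lab_dock)"]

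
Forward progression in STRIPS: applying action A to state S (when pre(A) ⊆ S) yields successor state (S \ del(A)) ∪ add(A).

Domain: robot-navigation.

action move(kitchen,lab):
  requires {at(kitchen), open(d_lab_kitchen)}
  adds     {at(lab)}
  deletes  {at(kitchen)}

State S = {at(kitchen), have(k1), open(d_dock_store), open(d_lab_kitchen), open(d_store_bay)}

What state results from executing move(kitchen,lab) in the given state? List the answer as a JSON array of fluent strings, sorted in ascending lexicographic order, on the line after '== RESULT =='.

Compute (S \ del) ∪ add:
  pre ⊆ S: {at(kitchen), open(d_lab_kitchen)} ⊆ S  — applicable
  S \ del = {have(k1), open(d_dock_store), open(d_lab_kitchen), open(d_store_bay)}
  ∪ add   = {at(lab), have(k1), open(d_dock_store), open(d_lab_kitchen), open(d_store_bay)}

== RESULT ==
["at(lab)", "have(k1)", "open(d_dock_store)", "open(d_lab_kitchen)", "open(d_store_bay)"]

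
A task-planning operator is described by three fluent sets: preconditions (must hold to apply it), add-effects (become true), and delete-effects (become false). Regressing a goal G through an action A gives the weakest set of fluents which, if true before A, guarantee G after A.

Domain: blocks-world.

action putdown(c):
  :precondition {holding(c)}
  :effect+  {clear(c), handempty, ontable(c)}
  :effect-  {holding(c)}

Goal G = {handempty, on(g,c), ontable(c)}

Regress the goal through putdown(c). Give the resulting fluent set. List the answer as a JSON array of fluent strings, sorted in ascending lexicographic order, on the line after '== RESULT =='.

Compute (G \ add) ∪ pre:
  G ∩ del = {}  (empty — regression defined)
  G \ add = {handempty, on(g,c), ontable(c)} \ {clear(c), handempty, ontable(c)} = {on(g,c)}
  ∪ pre   = {on(g,c)} ∪ {holding(c)}
          = {holding(c), on(g,c)}

== RESULT ==
["holding(c)", "on(g,c)"]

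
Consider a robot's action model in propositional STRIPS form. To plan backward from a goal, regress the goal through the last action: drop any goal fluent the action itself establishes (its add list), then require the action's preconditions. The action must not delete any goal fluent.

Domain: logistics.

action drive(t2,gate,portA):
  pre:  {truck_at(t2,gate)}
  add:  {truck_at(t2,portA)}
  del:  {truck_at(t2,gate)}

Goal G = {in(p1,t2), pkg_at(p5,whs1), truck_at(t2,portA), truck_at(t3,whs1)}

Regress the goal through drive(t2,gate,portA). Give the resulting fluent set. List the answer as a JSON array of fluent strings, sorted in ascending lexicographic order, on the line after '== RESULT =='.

Compute (G \ add) ∪ pre:
  G ∩ del = {}  (empty — regression defined)
  G \ add = {in(p1,t2), pkg_at(p5,whs1), truck_at(t2,portA), truck_at(t3,whs1)} \ {truck_at(t2,portA)} = {in(p1,t2), pkg_at(p5,whs1), truck_at(t3,whs1)}
  ∪ pre   = {in(p1,t2), pkg_at(p5,whs1), truck_at(t3,whs1)} ∪ {truck_at(t2,gate)}
          = {in(p1,t2), pkg_at(p5,whs1), truck_at(t2,gate), truck_at(t3,whs1)}

== RESULT ==
["in(p1,t2)", "pkg_at(p5,whs1)", "truck_at(t2,gate)", "truck_at(t3,whs1)"]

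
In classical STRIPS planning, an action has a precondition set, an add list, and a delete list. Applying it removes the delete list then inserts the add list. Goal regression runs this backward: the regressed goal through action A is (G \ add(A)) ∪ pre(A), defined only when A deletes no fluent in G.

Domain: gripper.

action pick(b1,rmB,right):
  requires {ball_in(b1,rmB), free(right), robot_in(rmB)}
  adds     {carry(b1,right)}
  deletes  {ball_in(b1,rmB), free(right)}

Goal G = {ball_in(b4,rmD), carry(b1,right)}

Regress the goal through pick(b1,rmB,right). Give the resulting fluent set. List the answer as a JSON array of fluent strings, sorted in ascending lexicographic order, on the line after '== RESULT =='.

Compute (G \ add) ∪ pre:
  G ∩ del = {}  (empty — regression defined)
  G \ add = {ball_in(b4,rmD), carry(b1,right)} \ {carry(b1,right)} = {ball_in(b4,rmD)}
  ∪ pre   = {ball_in(b4,rmD)} ∪ {ball_in(b1,rmB), free(right), robot_in(rmB)}
          = {ball_in(b1,rmB), ball_in(b4,rmD), free(right), robot_in(rmB)}

== RESULT ==
["ball_in(b1,rmB)", "ball_in(b4,rmD)", "free(right)", "robot_in(rmB)"]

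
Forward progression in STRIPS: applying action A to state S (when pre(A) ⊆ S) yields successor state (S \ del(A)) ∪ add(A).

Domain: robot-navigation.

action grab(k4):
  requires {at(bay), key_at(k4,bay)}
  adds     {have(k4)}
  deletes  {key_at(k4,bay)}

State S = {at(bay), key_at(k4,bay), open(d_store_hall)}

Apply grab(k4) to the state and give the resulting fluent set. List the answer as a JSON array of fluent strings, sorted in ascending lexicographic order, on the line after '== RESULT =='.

Progress:
  pre ⊆ S: {at(bay), key_at(k4,bay)} ⊆ S  — applicable
  S \ del = {at(bay), open(d_store_hall)}
  ∪ add   = {at(bay), have(k4), open(d_store_hall)}

== RESULT ==
["at(bay)", "have(k4)", "open(d_store_hall)"]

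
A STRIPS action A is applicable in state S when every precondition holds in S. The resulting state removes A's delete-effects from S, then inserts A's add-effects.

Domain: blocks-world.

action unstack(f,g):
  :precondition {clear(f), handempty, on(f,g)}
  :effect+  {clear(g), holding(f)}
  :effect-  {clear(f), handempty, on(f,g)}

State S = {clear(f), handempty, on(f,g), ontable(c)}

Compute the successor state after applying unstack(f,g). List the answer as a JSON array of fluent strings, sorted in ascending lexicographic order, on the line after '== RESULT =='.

Compute (S \ del) ∪ add:
  pre ⊆ S: {clear(f), handempty, on(f,g)} ⊆ S  — applicable
  S \ del = {ontable(c)}
  ∪ add   = {clear(g), holding(f), ontable(c)}

== RESULT ==
["clear(g)", "holding(f)", "ontable(c)"]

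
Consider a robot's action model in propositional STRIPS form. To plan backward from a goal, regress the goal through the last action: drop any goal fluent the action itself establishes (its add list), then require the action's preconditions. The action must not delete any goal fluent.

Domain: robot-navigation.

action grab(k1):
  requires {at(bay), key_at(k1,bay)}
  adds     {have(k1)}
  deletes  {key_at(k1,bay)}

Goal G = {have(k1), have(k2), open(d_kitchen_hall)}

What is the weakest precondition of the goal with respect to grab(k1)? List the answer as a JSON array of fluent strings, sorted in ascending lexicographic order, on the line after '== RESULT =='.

Regress:
  G ∩ del = {}  (empty — regression defined)
  G \ add = {have(k1), have(k2), open(d_kitchen_hall)} \ {have(k1)} = {have(k2), open(d_kitchen_hall)}
  ∪ pre   = {have(k2), open(d_kitchen_hall)} ∪ {at(bay), key_at(k1,bay)}
          = {at(bay), have(k2), key_at(k1,bay), open(d_kitchen_hall)}

== RESULT ==
["at(bay)", "have(k2)", "key_at(k1,bay)", "open(d_kitchen_hall)"]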